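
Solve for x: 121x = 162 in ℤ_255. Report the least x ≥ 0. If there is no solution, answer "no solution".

First find gcd(121, 255):
255 = 2×121 + 13
121 = 9×13 + 4
13 = 3×4 + 1
4 = 4×1 + 0
gcd = 1, so a unique solution mod 255 exists.
Back-substitute for the Bézout coefficients:
1 = 13 − 3·4
1 = −3·121 + 28·13
1 = 28·255 − 59·121
So 121·(-59) ≡ 1 (mod 255), giving 121⁻¹ ≡ 196.
x ≡ 121⁻¹·162 ≡ 196·162 ≡ 132 (mod 255).

132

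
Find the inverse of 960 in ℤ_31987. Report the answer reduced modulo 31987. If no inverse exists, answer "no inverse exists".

6564

gcd(31987, 960) by repeated division:
31987 = 33·960 + 307
960 = 3·307 + 39
307 = 7·39 + 34
39 = 1·34 + 5
34 = 6·5 + 4
5 = 1·4 + 1
4 = 4·1 + 0
The gcd is 1. Working backward:
1 = 5 − 4
1 = −34 + 7·5
1 = 7·39 − 8·34
1 = −8·307 + 63·39
1 = 63·960 − 197·307
1 = −197·31987 + 6564·960
So 960·6564 ≡ 1 (mod 31987).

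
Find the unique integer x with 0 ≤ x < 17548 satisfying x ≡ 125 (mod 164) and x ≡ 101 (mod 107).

Write x = 125 + 164·k. Then 164·k ≡ 101 − 125 ≡ 83 (mod 107).
Need 164⁻¹ mod 107. Extended Euclid on (107, 57):
107 = 1×57 + 50
57 = 1×50 + 7
50 = 7×7 + 1
7 = 7×1 + 0
Back-substitute:
1 = 50 − 7·7
1 = −7·57 + 8·50
1 = 8·107 − 15·57
164⁻¹ ≡ 92 (mod 107), so k ≡ 92·83 ≡ 39 (mod 107).
x = 125 + 164·39 = 6521.

6521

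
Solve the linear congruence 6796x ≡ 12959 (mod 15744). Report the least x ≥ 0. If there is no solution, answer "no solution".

no solution

gcd(6796, 15744):
15744 = 2*6796 + 2152
6796 = 3*2152 + 340
2152 = 6*340 + 112
340 = 3*112 + 4
112 = 28*4 + 0
gcd = 4, but 4 ∤ 12959, so the congruence has no solution.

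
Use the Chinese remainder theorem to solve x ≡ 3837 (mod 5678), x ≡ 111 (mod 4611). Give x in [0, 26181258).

20325399

Write x = 3837 + 5678·k. Then 5678·k ≡ 111 − 3837 ≡ 885 (mod 4611).
Need 5678⁻¹ mod 4611. Extended Euclid on (4611, 1067):
4611 = 4·1067 + 343
1067 = 3·343 + 38
343 = 9·38 + 1
38 = 38·1 + 0
Back-substitute:
1 = 343 − 9·38
1 = −9·1067 + 28·343
1 = 28·4611 − 121·1067
5678⁻¹ ≡ 4490 (mod 4611), so k ≡ 4490·885 ≡ 3579 (mod 4611).
x = 3837 + 5678·3579 = 20325399.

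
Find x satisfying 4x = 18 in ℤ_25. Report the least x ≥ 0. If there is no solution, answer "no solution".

17

First find gcd(4, 25):
25 = 6*4 + 1
4 = 4*1 + 0
gcd = 1, so a unique solution mod 25 exists.
Back-substitute for the Bézout coefficients:
1 = 25 − 6·4
So 4·(-6) ≡ 1 (mod 25), giving 4⁻¹ ≡ 19.
x ≡ 4⁻¹·18 ≡ 19·18 ≡ 17 (mod 25).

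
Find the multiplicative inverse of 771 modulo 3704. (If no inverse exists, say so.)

1619

Apply the Euclidean algorithm to 3704 and 771:
3704 = 4×771 + 620
771 = 1×620 + 151
620 = 4×151 + 16
151 = 9×16 + 7
16 = 2×7 + 2
7 = 3×2 + 1
2 = 2×1 + 0
The gcd is 1. Working backward:
1 = 7 − 3·2
1 = −3·16 + 7·7
1 = 7·151 − 66·16
1 = −66·620 + 271·151
1 = 271·771 − 337·620
1 = −337·3704 + 1619·771
So 771·1619 ≡ 1 (mod 3704).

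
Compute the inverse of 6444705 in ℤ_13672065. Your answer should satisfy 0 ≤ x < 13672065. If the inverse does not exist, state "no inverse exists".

Euclidean algorithm on 13672065, 6444705:
13672065 = 2*6444705 + 782655
6444705 = 8*782655 + 183465
782655 = 4*183465 + 48795
183465 = 3*48795 + 37080
48795 = 1*37080 + 11715
37080 = 3*11715 + 1935
11715 = 6*1935 + 105
1935 = 18*105 + 45
105 = 2*45 + 15
45 = 3*15 + 0
The gcd is 15, not 1, hence no inverse exists.

no inverse exists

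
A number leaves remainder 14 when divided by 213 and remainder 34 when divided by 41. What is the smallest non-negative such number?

Write x = 14 + 213·k. Then 213·k ≡ 34 − 14 ≡ 20 (mod 41).
Need 213⁻¹ mod 41. Extended Euclid on (41, 8):
41 = 5*8 + 1
8 = 8*1 + 0
Back-substitute:
1 = 41 − 5·8
213⁻¹ ≡ 36 (mod 41), so k ≡ 36·20 ≡ 23 (mod 41).
x = 14 + 213·23 = 4913.

4913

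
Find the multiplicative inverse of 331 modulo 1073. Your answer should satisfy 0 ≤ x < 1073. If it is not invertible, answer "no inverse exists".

gcd(1073, 331) by repeated division:
1073 = 3*331 + 80
331 = 4*80 + 11
80 = 7*11 + 3
11 = 3*3 + 2
3 = 1*2 + 1
2 = 2*1 + 0
The gcd is 1. Working backward:
1 = 3 − 2
1 = −11 + 4·3
1 = 4·80 − 29·11
1 = −29·331 + 120·80
1 = 120·1073 − 389·331
So 331·(-389) ≡ 1 (mod 1073), and -389 ≡ 684 (mod 1073).

684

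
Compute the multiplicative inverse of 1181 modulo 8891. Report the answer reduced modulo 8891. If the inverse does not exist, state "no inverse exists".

Extended Euclidean algorithm:
8891 = 7*1181 + 624
1181 = 1*624 + 557
624 = 1*557 + 67
557 = 8*67 + 21
67 = 3*21 + 4
21 = 5*4 + 1
4 = 4*1 + 0
gcd = 1, so the inverse exists. Back-substitute:
1 = 21 − 5·4
1 = −5·67 + 16·21
1 = 16·557 − 133·67
1 = −133·624 + 149·557
1 = 149·1181 − 282·624
1 = −282·8891 + 2123·1181
So 1181·2123 ≡ 1 (mod 8891).

2123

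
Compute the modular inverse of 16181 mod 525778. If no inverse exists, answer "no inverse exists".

no inverse exists

Compute gcd(16181, 525778):
525778 = 32×16181 + 7986
16181 = 2×7986 + 209
7986 = 38×209 + 44
209 = 4×44 + 33
44 = 1×33 + 11
33 = 3×11 + 0
gcd(16181, 525778) = 11 ≠ 1, so 16181 has no multiplicative inverse modulo 525778.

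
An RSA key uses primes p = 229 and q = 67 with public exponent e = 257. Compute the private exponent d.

2225

φ(n) = (p−1)(q−1) = 228·66 = 15048.
Need d with 257·d ≡ 1 (mod 15048). Apply the extended Euclidean algorithm:
15048 = 58×257 + 142
257 = 1×142 + 115
142 = 1×115 + 27
115 = 4×27 + 7
27 = 3×7 + 6
7 = 1×6 + 1
6 = 6×1 + 0
Back-substitute:
1 = 7 − 6
1 = −27 + 4·7
1 = 4·115 − 17·27
1 = −17·142 + 21·115
1 = 21·257 − 38·142
1 = −38·15048 + 2225·257
So 257·2225 ≡ 1 (mod 15048), hence d = 2225.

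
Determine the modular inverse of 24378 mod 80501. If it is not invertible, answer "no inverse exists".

Extended Euclidean algorithm:
80501 = 3*24378 + 7367
24378 = 3*7367 + 2277
7367 = 3*2277 + 536
2277 = 4*536 + 133
536 = 4*133 + 4
133 = 33*4 + 1
4 = 4*1 + 0
Since gcd(24378, 80501) = 1, back-substitute to write 1 as a combination:
1 = 133 − 33·4
1 = −33·536 + 133·133
1 = 133·2277 − 565·536
1 = −565·7367 + 1828·2277
1 = 1828·24378 − 6049·7367
1 = −6049·80501 + 19975·24378
So 24378·19975 ≡ 1 (mod 80501).

19975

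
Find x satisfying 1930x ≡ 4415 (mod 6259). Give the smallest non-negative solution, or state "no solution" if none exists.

4656

First find gcd(1930, 6259):
6259 = 3×1930 + 469
1930 = 4×469 + 54
469 = 8×54 + 37
54 = 1×37 + 17
37 = 2×17 + 3
17 = 5×3 + 2
3 = 1×2 + 1
2 = 2×1 + 0
gcd = 1, so a unique solution mod 6259 exists.
Back-substitute for the Bézout coefficients:
1 = 3 − 2
1 = −17 + 6·3
1 = 6·37 − 13·17
1 = −13·54 + 19·37
1 = 19·469 − 165·54
1 = −165·1930 + 679·469
1 = 679·6259 − 2202·1930
So 1930·(-2202) ≡ 1 (mod 6259), giving 1930⁻¹ ≡ 4057.
x ≡ 1930⁻¹·4415 ≡ 4057·4415 ≡ 4656 (mod 6259).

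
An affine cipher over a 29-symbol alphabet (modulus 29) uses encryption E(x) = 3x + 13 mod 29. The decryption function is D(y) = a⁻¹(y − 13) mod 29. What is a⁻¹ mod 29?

10

gcd(29, 3) by repeated division:
29 = 9*3 + 2
3 = 1*2 + 1
2 = 2*1 + 0
The gcd is 1. Working backward:
1 = 3 − 2
1 = −29 + 10·3
So 3·10 ≡ 1 (mod 29).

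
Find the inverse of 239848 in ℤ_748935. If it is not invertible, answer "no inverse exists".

gcd(748935, 239848) by repeated division:
748935 = 3*239848 + 29391
239848 = 8*29391 + 4720
29391 = 6*4720 + 1071
4720 = 4*1071 + 436
1071 = 2*436 + 199
436 = 2*199 + 38
199 = 5*38 + 9
38 = 4*9 + 2
9 = 4*2 + 1
2 = 2*1 + 0
The gcd is 1. Working backward:
1 = 9 − 4·2
1 = −4·38 + 17·9
1 = 17·199 − 89·38
1 = −89·436 + 195·199
1 = 195·1071 − 479·436
1 = −479·4720 + 2111·1071
1 = 2111·29391 − 13145·4720
1 = −13145·239848 + 107271·29391
1 = 107271·748935 − 334958·239848
So 239848·(-334958) ≡ 1 (mod 748935), and -334958 ≡ 413977 (mod 748935).

413977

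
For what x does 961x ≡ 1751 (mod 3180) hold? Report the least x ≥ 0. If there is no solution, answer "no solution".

First find gcd(961, 3180):
3180 = 3·961 + 297
961 = 3·297 + 70
297 = 4·70 + 17
70 = 4·17 + 2
17 = 8·2 + 1
2 = 2·1 + 0
gcd = 1, so a unique solution mod 3180 exists.
Back-substitute for the Bézout coefficients:
1 = 17 − 8·2
1 = −8·70 + 33·17
1 = 33·297 − 140·70
1 = −140·961 + 453·297
1 = 453·3180 − 1499·961
So 961·(-1499) ≡ 1 (mod 3180), giving 961⁻¹ ≡ 1681.
x ≡ 961⁻¹·1751 ≡ 1681·1751 ≡ 1931 (mod 3180).

1931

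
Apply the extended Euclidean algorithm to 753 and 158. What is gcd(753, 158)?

1

Apply Euclid's algorithm to 753 and 158:
753 = 4*158 + 121
158 = 1*121 + 37
121 = 3*37 + 10
37 = 3*10 + 7
10 = 1*7 + 3
7 = 2*3 + 1
3 = 3*1 + 0
gcd(753, 158) = 1.
Back-substituting:
1 = 7 − 2·3
1 = −2·10 + 3·7
1 = 3·37 − 11·10
1 = −11·121 + 36·37
1 = 36·158 − 47·121
1 = −47·753 + 224·158
So 1 = (-47)·753 + (224)·158.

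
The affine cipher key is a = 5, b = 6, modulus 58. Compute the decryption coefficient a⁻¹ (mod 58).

Run Euclid on (58, 5):
58 = 11·5 + 3
5 = 1·3 + 2
3 = 1·2 + 1
2 = 2·1 + 0
gcd = 1, so the inverse exists. Back-substitute:
1 = 3 − 2
1 = −5 + 2·3
1 = 2·58 − 23·5
So 5·(-23) ≡ 1 (mod 58), and -23 ≡ 35 (mod 58).

35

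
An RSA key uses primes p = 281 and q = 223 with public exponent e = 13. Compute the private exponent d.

52597

φ(n) = (p−1)(q−1) = 280·222 = 62160.
Need d with 13·d ≡ 1 (mod 62160). Apply the extended Euclidean algorithm:
62160 = 4781*13 + 7
13 = 1*7 + 6
7 = 1*6 + 1
6 = 6*1 + 0
Back-substitute:
1 = 7 − 6
1 = −13 + 2·7
1 = 2·62160 − 9563·13
So 13·(-9563) ≡ 1 (mod 62160), hence d ≡ -9563 ≡ 52597 (mod 62160).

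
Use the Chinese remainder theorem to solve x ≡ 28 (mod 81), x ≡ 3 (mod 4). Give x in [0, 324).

Write x = 28 + 81·k. Then 81·k ≡ 3 − 28 ≡ 3 (mod 4).
Need 81⁻¹ mod 4. Extended Euclid on (4, 1):
4 = 4*1 + 0
81⁻¹ ≡ 1 (mod 4), so k ≡ 1·3 ≡ 3 (mod 4).
x = 28 + 81·3 = 271.

271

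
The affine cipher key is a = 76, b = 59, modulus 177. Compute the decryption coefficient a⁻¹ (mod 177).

Extended Euclidean algorithm:
177 = 2·76 + 25
76 = 3·25 + 1
25 = 25·1 + 0
Since gcd(76, 177) = 1, back-substitute to write 1 as a combination:
1 = 76 − 3·25
1 = −3·177 + 7·76
So 76·7 ≡ 1 (mod 177).

7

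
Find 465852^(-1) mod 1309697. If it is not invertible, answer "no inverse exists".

721549

Run Euclid on (1309697, 465852):
1309697 = 2·465852 + 377993
465852 = 1·377993 + 87859
377993 = 4·87859 + 26557
87859 = 3·26557 + 8188
26557 = 3·8188 + 1993
8188 = 4·1993 + 216
1993 = 9·216 + 49
216 = 4·49 + 20
49 = 2·20 + 9
20 = 2·9 + 2
9 = 4·2 + 1
2 = 2·1 + 0
Since gcd(465852, 1309697) = 1, back-substitute to write 1 as a combination:
1 = 9 − 4·2
1 = −4·20 + 9·9
1 = 9·49 − 22·20
1 = −22·216 + 97·49
1 = 97·1993 − 895·216
1 = −895·8188 + 3677·1993
1 = 3677·26557 − 11926·8188
1 = −11926·87859 + 39455·26557
1 = 39455·377993 − 169746·87859
1 = −169746·465852 + 209201·377993
1 = 209201·1309697 − 588148·465852
So 465852·(-588148) ≡ 1 (mod 1309697), and -588148 ≡ 721549 (mod 1309697).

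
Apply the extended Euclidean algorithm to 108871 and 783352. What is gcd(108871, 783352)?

Euclidean algorithm:
783352 = 7*108871 + 21255
108871 = 5*21255 + 2596
21255 = 8*2596 + 487
2596 = 5*487 + 161
487 = 3*161 + 4
161 = 40*4 + 1
4 = 4*1 + 0
gcd(108871, 783352) = 1.
Express as a combination:
1 = 161 − 40·4
1 = −40·487 + 121·161
1 = 121·2596 − 645·487
1 = −645·21255 + 5281·2596
1 = 5281·108871 − 27050·21255
1 = −27050·783352 + 194631·108871
So 1 = (-27050)·783352 + (194631)·108871.

1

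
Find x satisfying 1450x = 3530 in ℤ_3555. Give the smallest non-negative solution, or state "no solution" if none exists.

380

First find gcd(1450, 3555):
3555 = 2×1450 + 655
1450 = 2×655 + 140
655 = 4×140 + 95
140 = 1×95 + 45
95 = 2×45 + 5
45 = 9×5 + 0
gcd = 5 and 5 | 3530, so solutions exist. Divide through by 5: 290x ≡ 706 (mod 711).
Now find 290⁻¹ mod 711:
711 = 2×290 + 131
290 = 2×131 + 28
131 = 4×28 + 19
28 = 1×19 + 9
19 = 2×9 + 1
9 = 9×1 + 0
Back-substitute:
1 = 19 − 2·9
1 = −2·28 + 3·19
1 = 3·131 − 14·28
1 = −14·290 + 31·131
1 = 31·711 − 76·290
So 290·(-76) ≡ 1 (mod 711), i.e. 290⁻¹ ≡ 635.
Then x ≡ 635·706 ≡ 380 (mod 711); the smallest non-negative solution is x = 380.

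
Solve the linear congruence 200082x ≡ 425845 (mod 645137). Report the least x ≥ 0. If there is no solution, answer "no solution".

56206

First find gcd(200082, 645137):
645137 = 3·200082 + 44891
200082 = 4·44891 + 20518
44891 = 2·20518 + 3855
20518 = 5·3855 + 1243
3855 = 3·1243 + 126
1243 = 9·126 + 109
126 = 1·109 + 17
109 = 6·17 + 7
17 = 2·7 + 3
7 = 2·3 + 1
3 = 3·1 + 0
gcd = 1, so a unique solution mod 645137 exists.
Back-substitute for the Bézout coefficients:
1 = 7 − 2·3
1 = −2·17 + 5·7
1 = 5·109 − 32·17
1 = −32·126 + 37·109
1 = 37·1243 − 365·126
1 = −365·3855 + 1132·1243
1 = 1132·20518 − 6025·3855
1 = −6025·44891 + 13182·20518
1 = 13182·200082 − 58753·44891
1 = −58753·645137 + 189441·200082
So 200082·(189441) ≡ 1 (mod 645137), giving 200082⁻¹ ≡ 189441.
x ≡ 200082⁻¹·425845 ≡ 189441·425845 ≡ 56206 (mod 645137).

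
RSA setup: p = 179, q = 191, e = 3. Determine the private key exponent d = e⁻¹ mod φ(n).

22547

φ(n) = (p−1)(q−1) = 178·190 = 33820.
Need d with 3·d ≡ 1 (mod 33820). Apply the extended Euclidean algorithm:
33820 = 11273*3 + 1
3 = 3*1 + 0
Back-substitute:
1 = 33820 − 11273·3
So 3·(-11273) ≡ 1 (mod 33820), hence d ≡ -11273 ≡ 22547 (mod 33820).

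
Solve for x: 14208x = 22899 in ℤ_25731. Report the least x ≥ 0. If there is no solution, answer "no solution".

5882

First find gcd(14208, 25731):
25731 = 1*14208 + 11523
14208 = 1*11523 + 2685
11523 = 4*2685 + 783
2685 = 3*783 + 336
783 = 2*336 + 111
336 = 3*111 + 3
111 = 37*3 + 0
gcd = 3 and 3 | 22899, so solutions exist. Divide through by 3: 4736x ≡ 7633 (mod 8577).
Now find 4736⁻¹ mod 8577:
8577 = 1×4736 + 3841
4736 = 1×3841 + 895
3841 = 4×895 + 261
895 = 3×261 + 112
261 = 2×112 + 37
112 = 3×37 + 1
37 = 37×1 + 0
Back-substitute:
1 = 112 − 3·37
1 = −3·261 + 7·112
1 = 7·895 − 24·261
1 = −24·3841 + 103·895
1 = 103·4736 − 127·3841
1 = −127·8577 + 230·4736
So 4736⁻¹ ≡ 230 (mod 8577).
Then x ≡ 230·7633 ≡ 5882 (mod 8577); the smallest non-negative solution is x = 5882.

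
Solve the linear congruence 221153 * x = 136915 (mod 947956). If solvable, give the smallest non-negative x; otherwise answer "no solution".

583799

First find gcd(221153, 947956):
947956 = 4×221153 + 63344
221153 = 3×63344 + 31121
63344 = 2×31121 + 1102
31121 = 28×1102 + 265
1102 = 4×265 + 42
265 = 6×42 + 13
42 = 3×13 + 3
13 = 4×3 + 1
3 = 3×1 + 0
gcd = 1, so a unique solution mod 947956 exists.
Back-substitute for the Bézout coefficients:
1 = 13 − 4·3
1 = −4·42 + 13·13
1 = 13·265 − 82·42
1 = −82·1102 + 341·265
1 = 341·31121 − 9630·1102
1 = −9630·63344 + 19601·31121
1 = 19601·221153 − 68433·63344
1 = −68433·947956 + 293333·221153
So 221153·(293333) ≡ 1 (mod 947956), giving 221153⁻¹ ≡ 293333.
x ≡ 221153⁻¹·136915 ≡ 293333·136915 ≡ 583799 (mod 947956).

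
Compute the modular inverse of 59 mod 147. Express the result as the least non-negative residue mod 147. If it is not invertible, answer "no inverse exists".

Run Euclid on (147, 59):
147 = 2·59 + 29
59 = 2·29 + 1
29 = 29·1 + 0
Since gcd(59, 147) = 1, back-substitute to write 1 as a combination:
1 = 59 − 2·29
1 = −2·147 + 5·59
So 59·5 ≡ 1 (mod 147).

5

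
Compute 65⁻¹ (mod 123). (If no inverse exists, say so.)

gcd(123, 65) by repeated division:
123 = 1×65 + 58
65 = 1×58 + 7
58 = 8×7 + 2
7 = 3×2 + 1
2 = 2×1 + 0
gcd = 1, so the inverse exists. Back-substitute:
1 = 7 − 3·2
1 = −3·58 + 25·7
1 = 25·65 − 28·58
1 = −28·123 + 53·65
So 65·53 ≡ 1 (mod 123).

53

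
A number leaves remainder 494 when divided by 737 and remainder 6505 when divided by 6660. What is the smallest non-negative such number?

1977865

Write x = 494 + 737·k. Then 737·k ≡ 6505 − 494 ≡ 6011 (mod 6660).
Need 737⁻¹ mod 6660. Extended Euclid on (6660, 737):
6660 = 9×737 + 27
737 = 27×27 + 8
27 = 3×8 + 3
8 = 2×3 + 2
3 = 1×2 + 1
2 = 2×1 + 0
Back-substitute:
1 = 3 − 2
1 = −8 + 3·3
1 = 3·27 − 10·8
1 = −10·737 + 273·27
1 = 273·6660 − 2467·737
737⁻¹ ≡ 4193 (mod 6660), so k ≡ 4193·6011 ≡ 2683 (mod 6660).
x = 494 + 737·2683 = 1977865.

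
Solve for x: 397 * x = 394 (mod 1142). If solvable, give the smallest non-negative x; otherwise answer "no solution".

First find gcd(397, 1142):
1142 = 2*397 + 348
397 = 1*348 + 49
348 = 7*49 + 5
49 = 9*5 + 4
5 = 1*4 + 1
4 = 4*1 + 0
gcd = 1, so a unique solution mod 1142 exists.
Back-substitute for the Bézout coefficients:
1 = 5 − 4
1 = −49 + 10·5
1 = 10·348 − 71·49
1 = −71·397 + 81·348
1 = 81·1142 − 233·397
So 397·(-233) ≡ 1 (mod 1142), giving 397⁻¹ ≡ 909.
x ≡ 397⁻¹·394 ≡ 909·394 ≡ 700 (mod 1142).

700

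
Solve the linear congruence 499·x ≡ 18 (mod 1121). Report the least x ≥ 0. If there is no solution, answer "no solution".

First find gcd(499, 1121):
1121 = 2·499 + 123
499 = 4·123 + 7
123 = 17·7 + 4
7 = 1·4 + 3
4 = 1·3 + 1
3 = 3·1 + 0
gcd = 1, so a unique solution mod 1121 exists.
Back-substitute for the Bézout coefficients:
1 = 4 − 3
1 = −7 + 2·4
1 = 2·123 − 35·7
1 = −35·499 + 142·123
1 = 142·1121 − 319·499
So 499·(-319) ≡ 1 (mod 1121), giving 499⁻¹ ≡ 802.
x ≡ 499⁻¹·18 ≡ 802·18 ≡ 984 (mod 1121).

984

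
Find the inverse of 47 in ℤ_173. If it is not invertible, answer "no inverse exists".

81

Extended Euclidean algorithm:
173 = 3·47 + 32
47 = 1·32 + 15
32 = 2·15 + 2
15 = 7·2 + 1
2 = 2·1 + 0
The gcd is 1. Working backward:
1 = 15 − 7·2
1 = −7·32 + 15·15
1 = 15·47 − 22·32
1 = −22·173 + 81·47
So 47·81 ≡ 1 (mod 173).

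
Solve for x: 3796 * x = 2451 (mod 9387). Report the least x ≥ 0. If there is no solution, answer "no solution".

2748

First find gcd(3796, 9387):
9387 = 2*3796 + 1795
3796 = 2*1795 + 206
1795 = 8*206 + 147
206 = 1*147 + 59
147 = 2*59 + 29
59 = 2*29 + 1
29 = 29*1 + 0
gcd = 1, so a unique solution mod 9387 exists.
Back-substitute for the Bézout coefficients:
1 = 59 − 2·29
1 = −2·147 + 5·59
1 = 5·206 − 7·147
1 = −7·1795 + 61·206
1 = 61·3796 − 129·1795
1 = −129·9387 + 319·3796
So 3796·(319) ≡ 1 (mod 9387), giving 3796⁻¹ ≡ 319.
x ≡ 3796⁻¹·2451 ≡ 319·2451 ≡ 2748 (mod 9387).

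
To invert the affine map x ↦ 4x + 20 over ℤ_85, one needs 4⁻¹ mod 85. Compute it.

gcd(85, 4) by repeated division:
85 = 21×4 + 1
4 = 4×1 + 0
gcd = 1, so the inverse exists. Back-substitute:
1 = 85 − 21·4
Hence 4⁻¹ ≡ -21 ≡ 64 (mod 85).

64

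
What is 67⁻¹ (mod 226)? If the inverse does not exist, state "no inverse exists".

27

Apply the Euclidean algorithm to 226 and 67:
226 = 3·67 + 25
67 = 2·25 + 17
25 = 1·17 + 8
17 = 2·8 + 1
8 = 8·1 + 0
gcd = 1, so the inverse exists. Back-substitute:
1 = 17 − 2·8
1 = −2·25 + 3·17
1 = 3·67 − 8·25
1 = −8·226 + 27·67
So 67·27 ≡ 1 (mod 226).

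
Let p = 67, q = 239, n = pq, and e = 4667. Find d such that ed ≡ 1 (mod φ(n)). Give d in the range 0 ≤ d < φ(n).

14843

φ(n) = (p−1)(q−1) = 66·238 = 15708.
Need d with 4667·d ≡ 1 (mod 15708). Apply the extended Euclidean algorithm:
15708 = 3·4667 + 1707
4667 = 2·1707 + 1253
1707 = 1·1253 + 454
1253 = 2·454 + 345
454 = 1·345 + 109
345 = 3·109 + 18
109 = 6·18 + 1
18 = 18·1 + 0
Back-substitute:
1 = 109 − 6·18
1 = −6·345 + 19·109
1 = 19·454 − 25·345
1 = −25·1253 + 69·454
1 = 69·1707 − 94·1253
1 = −94·4667 + 257·1707
1 = 257·15708 − 865·4667
So 4667·(-865) ≡ 1 (mod 15708), hence d ≡ -865 ≡ 14843 (mod 15708).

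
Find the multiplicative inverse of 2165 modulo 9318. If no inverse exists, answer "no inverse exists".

8879

Run Euclid on (9318, 2165):
9318 = 4·2165 + 658
2165 = 3·658 + 191
658 = 3·191 + 85
191 = 2·85 + 21
85 = 4·21 + 1
21 = 21·1 + 0
gcd = 1, so the inverse exists. Back-substitute:
1 = 85 − 4·21
1 = −4·191 + 9·85
1 = 9·658 − 31·191
1 = −31·2165 + 102·658
1 = 102·9318 − 439·2165
So 2165·(-439) ≡ 1 (mod 9318), and -439 ≡ 8879 (mod 9318).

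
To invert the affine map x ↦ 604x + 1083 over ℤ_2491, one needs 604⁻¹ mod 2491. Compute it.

gcd(2491, 604) by repeated division:
2491 = 4×604 + 75
604 = 8×75 + 4
75 = 18×4 + 3
4 = 1×3 + 1
3 = 3×1 + 0
Since gcd(604, 2491) = 1, back-substitute to write 1 as a combination:
1 = 4 − 3
1 = −75 + 19·4
1 = 19·604 − 153·75
1 = −153·2491 + 631·604
So 604·631 ≡ 1 (mod 2491).

631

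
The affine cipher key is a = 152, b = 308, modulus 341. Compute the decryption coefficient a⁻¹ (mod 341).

258

Extended Euclidean algorithm:
341 = 2*152 + 37
152 = 4*37 + 4
37 = 9*4 + 1
4 = 4*1 + 0
The gcd is 1. Working backward:
1 = 37 − 9·4
1 = −9·152 + 37·37
1 = 37·341 − 83·152
So 152·(-83) ≡ 1 (mod 341), and -83 ≡ 258 (mod 341).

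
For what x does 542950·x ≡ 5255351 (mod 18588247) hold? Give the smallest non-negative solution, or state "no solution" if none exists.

First find gcd(542950, 18588247):
18588247 = 34×542950 + 127947
542950 = 4×127947 + 31162
127947 = 4×31162 + 3299
31162 = 9×3299 + 1471
3299 = 2×1471 + 357
1471 = 4×357 + 43
357 = 8×43 + 13
43 = 3×13 + 4
13 = 3×4 + 1
4 = 4×1 + 0
gcd = 1, so a unique solution mod 18588247 exists.
Back-substitute for the Bézout coefficients:
1 = 13 − 3·4
1 = −3·43 + 10·13
1 = 10·357 − 83·43
1 = −83·1471 + 342·357
1 = 342·3299 − 767·1471
1 = −767·31162 + 7245·3299
1 = 7245·127947 − 29747·31162
1 = −29747·542950 + 126233·127947
1 = 126233·18588247 − 4321669·542950
So 542950·(-4321669) ≡ 1 (mod 18588247), giving 542950⁻¹ ≡ 14266578.
x ≡ 542950⁻¹·5255351 ≡ 14266578·5255351 ≡ 13390155 (mod 18588247).

13390155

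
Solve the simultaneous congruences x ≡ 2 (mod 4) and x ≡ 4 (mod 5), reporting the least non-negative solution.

Write x = 2 + 4·k. Then 4·k ≡ 4 − 2 ≡ 2 (mod 5).
Need 4⁻¹ mod 5. Extended Euclid on (5, 4):
5 = 1*4 + 1
4 = 4*1 + 0
Back-substitute:
1 = 5 − 4
4⁻¹ ≡ 4 (mod 5), so k ≡ 4·2 ≡ 3 (mod 5).
x = 2 + 4·3 = 14.

14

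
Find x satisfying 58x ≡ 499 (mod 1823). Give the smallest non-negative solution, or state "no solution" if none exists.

1423

First find gcd(58, 1823):
1823 = 31*58 + 25
58 = 2*25 + 8
25 = 3*8 + 1
8 = 8*1 + 0
gcd = 1, so a unique solution mod 1823 exists.
Back-substitute for the Bézout coefficients:
1 = 25 − 3·8
1 = −3·58 + 7·25
1 = 7·1823 − 220·58
So 58·(-220) ≡ 1 (mod 1823), giving 58⁻¹ ≡ 1603.
x ≡ 58⁻¹·499 ≡ 1603·499 ≡ 1423 (mod 1823).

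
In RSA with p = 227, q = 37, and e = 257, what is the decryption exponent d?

5825

φ(n) = (p−1)(q−1) = 226·36 = 8136.
Need d with 257·d ≡ 1 (mod 8136). Apply the extended Euclidean algorithm:
8136 = 31×257 + 169
257 = 1×169 + 88
169 = 1×88 + 81
88 = 1×81 + 7
81 = 11×7 + 4
7 = 1×4 + 3
4 = 1×3 + 1
3 = 3×1 + 0
Back-substitute:
1 = 4 − 3
1 = −7 + 2·4
1 = 2·81 − 23·7
1 = −23·88 + 25·81
1 = 25·169 − 48·88
1 = −48·257 + 73·169
1 = 73·8136 − 2311·257
So 257·(-2311) ≡ 1 (mod 8136), hence d ≡ -2311 ≡ 5825 (mod 8136).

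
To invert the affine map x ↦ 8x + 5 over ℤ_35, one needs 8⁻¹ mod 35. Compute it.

gcd(35, 8) by repeated division:
35 = 4×8 + 3
8 = 2×3 + 2
3 = 1×2 + 1
2 = 2×1 + 0
The gcd is 1. Working backward:
1 = 3 − 2
1 = −8 + 3·3
1 = 3·35 − 13·8
So 8·(-13) ≡ 1 (mod 35), and -13 ≡ 22 (mod 35).

22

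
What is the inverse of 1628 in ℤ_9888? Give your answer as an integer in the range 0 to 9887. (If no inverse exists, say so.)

Compute gcd(1628, 9888):
9888 = 6×1628 + 120
1628 = 13×120 + 68
120 = 1×68 + 52
68 = 1×52 + 16
52 = 3×16 + 4
16 = 4×4 + 0
Since gcd = 4 > 1, 1628 is not a unit mod 9888.

no inverse exists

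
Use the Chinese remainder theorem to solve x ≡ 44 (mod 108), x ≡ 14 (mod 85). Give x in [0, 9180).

8684

Write x = 44 + 108·k. Then 108·k ≡ 14 − 44 ≡ 55 (mod 85).
Need 108⁻¹ mod 85. Extended Euclid on (85, 23):
85 = 3*23 + 16
23 = 1*16 + 7
16 = 2*7 + 2
7 = 3*2 + 1
2 = 2*1 + 0
Back-substitute:
1 = 7 − 3·2
1 = −3·16 + 7·7
1 = 7·23 − 10·16
1 = −10·85 + 37·23
108⁻¹ ≡ 37 (mod 85), so k ≡ 37·55 ≡ 80 (mod 85).
x = 44 + 108·80 = 8684.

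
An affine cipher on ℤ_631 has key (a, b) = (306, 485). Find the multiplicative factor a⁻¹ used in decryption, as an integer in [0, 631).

Extended Euclidean algorithm:
631 = 2·306 + 19
306 = 16·19 + 2
19 = 9·2 + 1
2 = 2·1 + 0
The gcd is 1. Working backward:
1 = 19 − 9·2
1 = −9·306 + 145·19
1 = 145·631 − 299·306
Hence 306⁻¹ ≡ -299 ≡ 332 (mod 631).

332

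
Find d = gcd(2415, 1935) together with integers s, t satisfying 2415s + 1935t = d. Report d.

Repeated division:
2415 = 1×1935 + 480
1935 = 4×480 + 15
480 = 32×15 + 0
gcd(2415, 1935) = 15.
Express as a combination:
15 = 1935 − 4·480
15 = −4·2415 + 5·1935
So 15 = (-4)·2415 + (5)·1935.

15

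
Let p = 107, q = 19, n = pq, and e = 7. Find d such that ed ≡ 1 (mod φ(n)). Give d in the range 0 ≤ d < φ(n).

φ(n) = (p−1)(q−1) = 106·18 = 1908.
Need d with 7·d ≡ 1 (mod 1908). Apply the extended Euclidean algorithm:
1908 = 272·7 + 4
7 = 1·4 + 3
4 = 1·3 + 1
3 = 3·1 + 0
Back-substitute:
1 = 4 − 3
1 = −7 + 2·4
1 = 2·1908 − 545·7
So 7·(-545) ≡ 1 (mod 1908), hence d ≡ -545 ≡ 1363 (mod 1908).

1363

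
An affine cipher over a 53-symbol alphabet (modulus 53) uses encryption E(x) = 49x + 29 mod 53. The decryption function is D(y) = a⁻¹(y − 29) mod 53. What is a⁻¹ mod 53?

Extended Euclidean algorithm:
53 = 1*49 + 4
49 = 12*4 + 1
4 = 4*1 + 0
Since gcd(49, 53) = 1, back-substitute to write 1 as a combination:
1 = 49 − 12·4
1 = −12·53 + 13·49
So 49·13 ≡ 1 (mod 53).

13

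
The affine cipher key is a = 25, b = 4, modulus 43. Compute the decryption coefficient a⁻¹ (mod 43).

Extended Euclidean algorithm:
43 = 1·25 + 18
25 = 1·18 + 7
18 = 2·7 + 4
7 = 1·4 + 3
4 = 1·3 + 1
3 = 3·1 + 0
Since gcd(25, 43) = 1, back-substitute to write 1 as a combination:
1 = 4 − 3
1 = −7 + 2·4
1 = 2·18 − 5·7
1 = −5·25 + 7·18
1 = 7·43 − 12·25
Thus 25·(-12) ≡ 1 (mod 43); reducing, -12 mod 43 = 31.

31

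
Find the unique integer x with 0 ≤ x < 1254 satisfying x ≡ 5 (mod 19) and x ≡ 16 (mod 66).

214

Write x = 5 + 19·k. Then 19·k ≡ 16 − 5 ≡ 11 (mod 66).
Need 19⁻¹ mod 66. Extended Euclid on (66, 19):
66 = 3×19 + 9
19 = 2×9 + 1
9 = 9×1 + 0
Back-substitute:
1 = 19 − 2·9
1 = −2·66 + 7·19
19⁻¹ ≡ 7 (mod 66), so k ≡ 7·11 ≡ 11 (mod 66).
x = 5 + 19·11 = 214.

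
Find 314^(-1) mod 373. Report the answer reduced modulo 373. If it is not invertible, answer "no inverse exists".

177

gcd(373, 314) by repeated division:
373 = 1*314 + 59
314 = 5*59 + 19
59 = 3*19 + 2
19 = 9*2 + 1
2 = 2*1 + 0
Since gcd(314, 373) = 1, back-substitute to write 1 as a combination:
1 = 19 − 9·2
1 = −9·59 + 28·19
1 = 28·314 − 149·59
1 = −149·373 + 177·314
So 314·177 ≡ 1 (mod 373).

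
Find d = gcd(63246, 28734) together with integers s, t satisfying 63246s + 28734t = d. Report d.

Apply Euclid's algorithm to 63246 and 28734:
63246 = 2×28734 + 5778
28734 = 4×5778 + 5622
5778 = 1×5622 + 156
5622 = 36×156 + 6
156 = 26×6 + 0
gcd(63246, 28734) = 6.
Back-substituting:
6 = 5622 − 36·156
6 = −36·5778 + 37·5622
6 = 37·28734 − 184·5778
6 = −184·63246 + 405·28734
So 6 = (-184)·63246 + (405)·28734.

6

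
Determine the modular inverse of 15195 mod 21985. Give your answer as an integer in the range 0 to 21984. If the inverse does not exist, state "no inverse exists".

Compute gcd(15195, 21985):
21985 = 1*15195 + 6790
15195 = 2*6790 + 1615
6790 = 4*1615 + 330
1615 = 4*330 + 295
330 = 1*295 + 35
295 = 8*35 + 15
35 = 2*15 + 5
15 = 3*5 + 0
Since gcd = 5 > 1, 15195 is not a unit mod 21985.

no inverse exists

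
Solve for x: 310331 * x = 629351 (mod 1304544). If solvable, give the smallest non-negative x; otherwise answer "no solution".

401125

First find gcd(310331, 1304544):
1304544 = 4·310331 + 63220
310331 = 4·63220 + 57451
63220 = 1·57451 + 5769
57451 = 9·5769 + 5530
5769 = 1·5530 + 239
5530 = 23·239 + 33
239 = 7·33 + 8
33 = 4·8 + 1
8 = 8·1 + 0
gcd = 1, so a unique solution mod 1304544 exists.
Back-substitute for the Bézout coefficients:
1 = 33 − 4·8
1 = −4·239 + 29·33
1 = 29·5530 − 671·239
1 = −671·5769 + 700·5530
1 = 700·57451 − 6971·5769
1 = −6971·63220 + 7671·57451
1 = 7671·310331 − 37655·63220
1 = −37655·1304544 + 158291·310331
So 310331·(158291) ≡ 1 (mod 1304544), giving 310331⁻¹ ≡ 158291.
x ≡ 310331⁻¹·629351 ≡ 158291·629351 ≡ 401125 (mod 1304544).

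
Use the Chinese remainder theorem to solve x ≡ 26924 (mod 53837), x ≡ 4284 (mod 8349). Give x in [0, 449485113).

61185756

Write x = 26924 + 53837·k. Then 53837·k ≡ 4284 − 26924 ≡ 2407 (mod 8349).
Need 53837⁻¹ mod 8349. Extended Euclid on (8349, 3743):
8349 = 2·3743 + 863
3743 = 4·863 + 291
863 = 2·291 + 281
291 = 1·281 + 10
281 = 28·10 + 1
10 = 10·1 + 0
Back-substitute:
1 = 281 − 28·10
1 = −28·291 + 29·281
1 = 29·863 − 86·291
1 = −86·3743 + 373·863
1 = 373·8349 − 832·3743
53837⁻¹ ≡ 7517 (mod 8349), so k ≡ 7517·2407 ≡ 1136 (mod 8349).
x = 26924 + 53837·1136 = 61185756.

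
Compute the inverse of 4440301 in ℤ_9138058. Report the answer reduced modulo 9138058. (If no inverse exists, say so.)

Run Euclid on (9138058, 4440301):
9138058 = 2×4440301 + 257456
4440301 = 17×257456 + 63549
257456 = 4×63549 + 3260
63549 = 19×3260 + 1609
3260 = 2×1609 + 42
1609 = 38×42 + 13
42 = 3×13 + 3
13 = 4×3 + 1
3 = 3×1 + 0
The gcd is 1. Working backward:
1 = 13 − 4·3
1 = −4·42 + 13·13
1 = 13·1609 − 498·42
1 = −498·3260 + 1009·1609
1 = 1009·63549 − 19669·3260
1 = −19669·257456 + 79685·63549
1 = 79685·4440301 − 1374314·257456
1 = −1374314·9138058 + 2828313·4440301
So 4440301·2828313 ≡ 1 (mod 9138058).

2828313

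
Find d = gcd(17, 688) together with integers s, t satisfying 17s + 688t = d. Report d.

1

Repeated division:
688 = 40*17 + 8
17 = 2*8 + 1
8 = 8*1 + 0
gcd(17, 688) = 1.
Express as a combination:
1 = 17 − 2·8
1 = −2·688 + 81·17
So 1 = (-2)·688 + (81)·17.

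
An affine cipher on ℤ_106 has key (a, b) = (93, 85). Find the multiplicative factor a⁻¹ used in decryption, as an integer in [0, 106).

Extended Euclidean algorithm:
106 = 1*93 + 13
93 = 7*13 + 2
13 = 6*2 + 1
2 = 2*1 + 0
gcd = 1, so the inverse exists. Back-substitute:
1 = 13 − 6·2
1 = −6·93 + 43·13
1 = 43·106 − 49·93
So 93·(-49) ≡ 1 (mod 106), and -49 ≡ 57 (mod 106).

57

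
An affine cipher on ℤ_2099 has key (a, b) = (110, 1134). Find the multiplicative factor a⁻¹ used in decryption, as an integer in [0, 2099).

Extended Euclidean algorithm:
2099 = 19·110 + 9
110 = 12·9 + 2
9 = 4·2 + 1
2 = 2·1 + 0
gcd = 1, so the inverse exists. Back-substitute:
1 = 9 − 4·2
1 = −4·110 + 49·9
1 = 49·2099 − 935·110
So 110·(-935) ≡ 1 (mod 2099), and -935 ≡ 1164 (mod 2099).

1164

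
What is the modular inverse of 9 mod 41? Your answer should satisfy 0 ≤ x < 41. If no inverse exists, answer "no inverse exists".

32

Apply the Euclidean algorithm to 41 and 9:
41 = 4*9 + 5
9 = 1*5 + 4
5 = 1*4 + 1
4 = 4*1 + 0
Since gcd(9, 41) = 1, back-substitute to write 1 as a combination:
1 = 5 − 4
1 = −9 + 2·5
1 = 2·41 − 9·9
Hence 9⁻¹ ≡ -9 ≡ 32 (mod 41).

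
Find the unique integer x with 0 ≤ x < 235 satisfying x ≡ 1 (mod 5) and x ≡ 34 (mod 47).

Write x = 1 + 5·k. Then 5·k ≡ 34 − 1 ≡ 33 (mod 47).
Need 5⁻¹ mod 47. Extended Euclid on (47, 5):
47 = 9*5 + 2
5 = 2*2 + 1
2 = 2*1 + 0
Back-substitute:
1 = 5 − 2·2
1 = −2·47 + 19·5
5⁻¹ ≡ 19 (mod 47), so k ≡ 19·33 ≡ 16 (mod 47).
x = 1 + 5·16 = 81.

81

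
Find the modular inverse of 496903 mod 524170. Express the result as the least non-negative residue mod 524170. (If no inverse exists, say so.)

Apply the Euclidean algorithm to 524170 and 496903:
524170 = 1·496903 + 27267
496903 = 18·27267 + 6097
27267 = 4·6097 + 2879
6097 = 2·2879 + 339
2879 = 8·339 + 167
339 = 2·167 + 5
167 = 33·5 + 2
5 = 2·2 + 1
2 = 2·1 + 0
The gcd is 1. Working backward:
1 = 5 − 2·2
1 = −2·167 + 67·5
1 = 67·339 − 136·167
1 = −136·2879 + 1155·339
1 = 1155·6097 − 2446·2879
1 = −2446·27267 + 10939·6097
1 = 10939·496903 − 199348·27267
1 = −199348·524170 + 210287·496903
So 496903·210287 ≡ 1 (mod 524170).

210287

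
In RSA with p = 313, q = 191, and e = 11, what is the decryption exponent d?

53891

φ(n) = (p−1)(q−1) = 312·190 = 59280.
Need d with 11·d ≡ 1 (mod 59280). Apply the extended Euclidean algorithm:
59280 = 5389*11 + 1
11 = 11*1 + 0
Back-substitute:
1 = 59280 − 5389·11
So 11·(-5389) ≡ 1 (mod 59280), hence d ≡ -5389 ≡ 53891 (mod 59280).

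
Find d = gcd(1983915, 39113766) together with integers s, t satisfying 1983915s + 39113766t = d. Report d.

Repeated division:
39113766 = 19×1983915 + 1419381
1983915 = 1×1419381 + 564534
1419381 = 2×564534 + 290313
564534 = 1×290313 + 274221
290313 = 1×274221 + 16092
274221 = 17×16092 + 657
16092 = 24×657 + 324
657 = 2×324 + 9
324 = 36×9 + 0
gcd(1983915, 39113766) = 9.
Back-substituting:
9 = 657 − 2·324
9 = −2·16092 + 49·657
9 = 49·274221 − 835·16092
9 = −835·290313 + 884·274221
9 = 884·564534 − 1719·290313
9 = −1719·1419381 + 4322·564534
9 = 4322·1983915 − 6041·1419381
9 = −6041·39113766 + 119101·1983915
So 9 = (-6041)·39113766 + (119101)·1983915.

9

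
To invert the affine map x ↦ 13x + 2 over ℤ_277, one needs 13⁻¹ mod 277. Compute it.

Apply the Euclidean algorithm to 277 and 13:
277 = 21×13 + 4
13 = 3×4 + 1
4 = 4×1 + 0
The gcd is 1. Working backward:
1 = 13 − 3·4
1 = −3·277 + 64·13
So 13·64 ≡ 1 (mod 277).

64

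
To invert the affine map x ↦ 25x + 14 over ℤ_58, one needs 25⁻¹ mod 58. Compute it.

7

Extended Euclidean algorithm:
58 = 2×25 + 8
25 = 3×8 + 1
8 = 8×1 + 0
Since gcd(25, 58) = 1, back-substitute to write 1 as a combination:
1 = 25 − 3·8
1 = −3·58 + 7·25
So 25·7 ≡ 1 (mod 58).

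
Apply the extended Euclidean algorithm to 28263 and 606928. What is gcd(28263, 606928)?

Euclidean algorithm:
606928 = 21·28263 + 13405
28263 = 2·13405 + 1453
13405 = 9·1453 + 328
1453 = 4·328 + 141
328 = 2·141 + 46
141 = 3·46 + 3
46 = 15·3 + 1
3 = 3·1 + 0
gcd(28263, 606928) = 1.
Working backward:
1 = 46 − 15·3
1 = −15·141 + 46·46
1 = 46·328 − 107·141
1 = −107·1453 + 474·328
1 = 474·13405 − 4373·1453
1 = −4373·28263 + 9220·13405
1 = 9220·606928 − 197993·28263
So 1 = (9220)·606928 + (-197993)·28263.

1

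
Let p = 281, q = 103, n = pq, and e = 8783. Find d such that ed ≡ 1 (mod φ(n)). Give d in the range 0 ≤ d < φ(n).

φ(n) = (p−1)(q−1) = 280·102 = 28560.
Need d with 8783·d ≡ 1 (mod 28560). Apply the extended Euclidean algorithm:
28560 = 3·8783 + 2211
8783 = 3·2211 + 2150
2211 = 1·2150 + 61
2150 = 35·61 + 15
61 = 4·15 + 1
15 = 15·1 + 0
Back-substitute:
1 = 61 − 4·15
1 = −4·2150 + 141·61
1 = 141·2211 − 145·2150
1 = −145·8783 + 576·2211
1 = 576·28560 − 1873·8783
So 8783·(-1873) ≡ 1 (mod 28560), hence d ≡ -1873 ≡ 26687 (mod 28560).

26687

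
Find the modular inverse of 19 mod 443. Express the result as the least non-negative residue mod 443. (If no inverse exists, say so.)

70

gcd(443, 19) by repeated division:
443 = 23×19 + 6
19 = 3×6 + 1
6 = 6×1 + 0
Since gcd(19, 443) = 1, back-substitute to write 1 as a combination:
1 = 19 − 3·6
1 = −3·443 + 70·19
So 19·70 ≡ 1 (mod 443).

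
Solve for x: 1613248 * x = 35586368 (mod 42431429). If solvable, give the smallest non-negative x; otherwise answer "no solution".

39125412

First find gcd(1613248, 42431429):
42431429 = 26×1613248 + 486981
1613248 = 3×486981 + 152305
486981 = 3×152305 + 30066
152305 = 5×30066 + 1975
30066 = 15×1975 + 441
1975 = 4×441 + 211
441 = 2×211 + 19
211 = 11×19 + 2
19 = 9×2 + 1
2 = 2×1 + 0
gcd = 1, so a unique solution mod 42431429 exists.
Back-substitute for the Bézout coefficients:
1 = 19 − 9·2
1 = −9·211 + 100·19
1 = 100·441 − 209·211
1 = −209·1975 + 936·441
1 = 936·30066 − 14249·1975
1 = −14249·152305 + 72181·30066
1 = 72181·486981 − 230792·152305
1 = −230792·1613248 + 764557·486981
1 = 764557·42431429 − 20109274·1613248
So 1613248·(-20109274) ≡ 1 (mod 42431429), giving 1613248⁻¹ ≡ 22322155.
x ≡ 1613248⁻¹·35586368 ≡ 22322155·35586368 ≡ 39125412 (mod 42431429).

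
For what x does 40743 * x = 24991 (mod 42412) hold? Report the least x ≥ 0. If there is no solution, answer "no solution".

First find gcd(40743, 42412):
42412 = 1×40743 + 1669
40743 = 24×1669 + 687
1669 = 2×687 + 295
687 = 2×295 + 97
295 = 3×97 + 4
97 = 24×4 + 1
4 = 4×1 + 0
gcd = 1, so a unique solution mod 42412 exists.
Back-substitute for the Bézout coefficients:
1 = 97 − 24·4
1 = −24·295 + 73·97
1 = 73·687 − 170·295
1 = −170·1669 + 413·687
1 = 413·40743 − 10082·1669
1 = −10082·42412 + 10495·40743
So 40743·(10495) ≡ 1 (mod 42412), giving 40743⁻¹ ≡ 10495.
x ≡ 40743⁻¹·24991 ≡ 10495·24991 ≡ 4737 (mod 42412).

4737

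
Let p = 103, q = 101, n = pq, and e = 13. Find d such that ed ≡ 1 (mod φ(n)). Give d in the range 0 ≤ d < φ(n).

φ(n) = (p−1)(q−1) = 102·100 = 10200.
Need d with 13·d ≡ 1 (mod 10200). Apply the extended Euclidean algorithm:
10200 = 784×13 + 8
13 = 1×8 + 5
8 = 1×5 + 3
5 = 1×3 + 2
3 = 1×2 + 1
2 = 2×1 + 0
Back-substitute:
1 = 3 − 2
1 = −5 + 2·3
1 = 2·8 − 3·5
1 = −3·13 + 5·8
1 = 5·10200 − 3923·13
So 13·(-3923) ≡ 1 (mod 10200), hence d ≡ -3923 ≡ 6277 (mod 10200).

6277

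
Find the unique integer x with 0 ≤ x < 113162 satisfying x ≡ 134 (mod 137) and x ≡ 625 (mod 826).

97267

Write x = 134 + 137·k. Then 137·k ≡ 625 − 134 ≡ 491 (mod 826).
Need 137⁻¹ mod 826. Extended Euclid on (826, 137):
826 = 6×137 + 4
137 = 34×4 + 1
4 = 4×1 + 0
Back-substitute:
1 = 137 − 34·4
1 = −34·826 + 205·137
137⁻¹ ≡ 205 (mod 826), so k ≡ 205·491 ≡ 709 (mod 826).
x = 134 + 137·709 = 97267.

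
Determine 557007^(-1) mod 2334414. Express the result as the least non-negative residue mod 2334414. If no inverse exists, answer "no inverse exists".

Compute gcd(557007, 2334414):
2334414 = 4×557007 + 106386
557007 = 5×106386 + 25077
106386 = 4×25077 + 6078
25077 = 4×6078 + 765
6078 = 7×765 + 723
765 = 1×723 + 42
723 = 17×42 + 9
42 = 4×9 + 6
9 = 1×6 + 3
6 = 2×3 + 0
gcd(557007, 2334414) = 3 ≠ 1, so 557007 has no multiplicative inverse modulo 2334414.

no inverse exists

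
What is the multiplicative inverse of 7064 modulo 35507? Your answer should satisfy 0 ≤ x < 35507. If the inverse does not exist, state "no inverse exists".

26203

Run Euclid on (35507, 7064):
35507 = 5*7064 + 187
7064 = 37*187 + 145
187 = 1*145 + 42
145 = 3*42 + 19
42 = 2*19 + 4
19 = 4*4 + 3
4 = 1*3 + 1
3 = 3*1 + 0
gcd = 1, so the inverse exists. Back-substitute:
1 = 4 − 3
1 = −19 + 5·4
1 = 5·42 − 11·19
1 = −11·145 + 38·42
1 = 38·187 − 49·145
1 = −49·7064 + 1851·187
1 = 1851·35507 − 9304·7064
Hence 7064⁻¹ ≡ -9304 ≡ 26203 (mod 35507).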